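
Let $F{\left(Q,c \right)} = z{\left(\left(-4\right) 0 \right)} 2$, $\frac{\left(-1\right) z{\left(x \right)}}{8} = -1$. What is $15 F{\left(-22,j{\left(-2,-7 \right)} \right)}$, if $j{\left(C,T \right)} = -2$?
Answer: $240$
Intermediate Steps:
$z{\left(x \right)} = 8$ ($z{\left(x \right)} = \left(-8\right) \left(-1\right) = 8$)
$F{\left(Q,c \right)} = 16$ ($F{\left(Q,c \right)} = 8 \cdot 2 = 16$)
$15 F{\left(-22,j{\left(-2,-7 \right)} \right)} = 15 \cdot 16 = 240$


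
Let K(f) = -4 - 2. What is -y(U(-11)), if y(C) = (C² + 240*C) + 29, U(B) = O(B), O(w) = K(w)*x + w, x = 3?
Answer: 6090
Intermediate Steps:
K(f) = -6
O(w) = -18 + w (O(w) = -6*3 + w = -18 + w)
U(B) = -18 + B
y(C) = 29 + C² + 240*C
-y(U(-11)) = -(29 + (-18 - 11)² + 240*(-18 - 11)) = -(29 + (-29)² + 240*(-29)) = -(29 + 841 - 6960) = -1*(-6090) = 6090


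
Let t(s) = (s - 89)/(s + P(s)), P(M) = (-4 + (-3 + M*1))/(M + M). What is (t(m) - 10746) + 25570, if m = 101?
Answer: 12659797/854 ≈ 14824.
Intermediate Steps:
P(M) = (-7 + M)/(2*M) (P(M) = (-4 + (-3 + M))/((2*M)) = (-7 + M)*(1/(2*M)) = (-7 + M)/(2*M))
t(s) = (-89 + s)/(s + (-7 + s)/(2*s)) (t(s) = (s - 89)/(s + (-7 + s)/(2*s)) = (-89 + s)/(s + (-7 + s)/(2*s)))
(t(m) - 10746) + 25570 = (2*101*(-89 + 101)/(-7 + 101 + 2*101²) - 10746) + 25570 = (2*101*12/(-7 + 101 + 2*10201) - 10746) + 25570 = (2*101*12/(-7 + 101 + 20402) - 10746) + 25570 = (2*101*12/20496 - 10746) + 25570 = (2*101*(1/20496)*12 - 10746) + 25570 = (101/854 - 10746) + 25570 = -9176983/854 + 25570 = 12659797/854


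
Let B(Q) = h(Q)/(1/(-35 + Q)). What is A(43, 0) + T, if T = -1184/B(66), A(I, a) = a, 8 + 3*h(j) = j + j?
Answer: -888/961 ≈ -0.92404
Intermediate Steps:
h(j) = -8/3 + 2*j/3 (h(j) = -8/3 + (j + j)/3 = -8/3 + (2*j)/3 = -8/3 + 2*j/3)
B(Q) = (-35 + Q)*(-8/3 + 2*Q/3) (B(Q) = (-8/3 + 2*Q/3)/(1/(-35 + Q)) = (-8/3 + 2*Q/3)*(-35 + Q) = (-35 + Q)*(-8/3 + 2*Q/3))
T = -888/961 (T = -1184*3/(2*(-35 + 66)*(-4 + 66)) = -1184/((⅔)*31*62) = -1184/3844/3 = -1184*3/3844 = -888/961 ≈ -0.92404)
A(43, 0) + T = 0 - 888/961 = -888/961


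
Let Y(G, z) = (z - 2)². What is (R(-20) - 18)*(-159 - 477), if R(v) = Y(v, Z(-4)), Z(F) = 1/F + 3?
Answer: 44361/4 ≈ 11090.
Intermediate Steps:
Z(F) = 3 + 1/F
Y(G, z) = (-2 + z)²
R(v) = 9/16 (R(v) = (-2 + (3 + 1/(-4)))² = (-2 + (3 - ¼))² = (-2 + 11/4)² = (¾)² = 9/16)
(R(-20) - 18)*(-159 - 477) = (9/16 - 18)*(-159 - 477) = -279/16*(-636) = 44361/4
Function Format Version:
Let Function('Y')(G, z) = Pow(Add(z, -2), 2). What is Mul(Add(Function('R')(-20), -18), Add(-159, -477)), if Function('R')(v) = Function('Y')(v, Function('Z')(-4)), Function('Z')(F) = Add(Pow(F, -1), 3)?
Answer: Rational(44361, 4) ≈ 11090.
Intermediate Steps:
Function('Z')(F) = Add(3, Pow(F, -1))
Function('Y')(G, z) = Pow(Add(-2, z), 2)
Function('R')(v) = Rational(9, 16) (Function('R')(v) = Pow(Add(-2, Add(3, Pow(-4, -1))), 2) = Pow(Add(-2, Add(3, Rational(-1, 4))), 2) = Pow(Add(-2, Rational(11, 4)), 2) = Pow(Rational(3, 4), 2) = Rational(9, 16))
Mul(Add(Function('R')(-20), -18), Add(-159, -477)) = Mul(Add(Rational(9, 16), -18), Add(-159, -477)) = Mul(Rational(-279, 16), -636) = Rational(44361, 4)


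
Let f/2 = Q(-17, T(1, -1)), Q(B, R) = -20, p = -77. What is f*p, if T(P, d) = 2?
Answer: 3080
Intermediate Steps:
f = -40 (f = 2*(-20) = -40)
f*p = -40*(-77) = 3080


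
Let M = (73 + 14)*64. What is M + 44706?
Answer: 50274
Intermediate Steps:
M = 5568 (M = 87*64 = 5568)
M + 44706 = 5568 + 44706 = 50274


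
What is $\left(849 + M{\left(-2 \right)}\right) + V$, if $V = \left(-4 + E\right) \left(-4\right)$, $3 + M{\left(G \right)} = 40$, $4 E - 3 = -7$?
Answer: $906$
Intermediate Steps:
$E = -1$ ($E = \frac{3}{4} + \frac{1}{4} \left(-7\right) = \frac{3}{4} - \frac{7}{4} = -1$)
$M{\left(G \right)} = 37$ ($M{\left(G \right)} = -3 + 40 = 37$)
$V = 20$ ($V = \left(-4 - 1\right) \left(-4\right) = \left(-5\right) \left(-4\right) = 20$)
$\left(849 + M{\left(-2 \right)}\right) + V = \left(849 + 37\right) + 20 = 886 + 20 = 906$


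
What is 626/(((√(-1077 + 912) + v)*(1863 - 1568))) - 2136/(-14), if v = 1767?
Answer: 163961350039/1074644585 - 313*I*√165/460561965 ≈ 152.57 - 8.7297e-6*I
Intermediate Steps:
626/(((√(-1077 + 912) + v)*(1863 - 1568))) - 2136/(-14) = 626/(((√(-1077 + 912) + 1767)*(1863 - 1568))) - 2136/(-14) = 626/(((√(-165) + 1767)*295)) - 2136*(-1/14) = 626/(((I*√165 + 1767)*295)) + 1068/7 = 626/(((1767 + I*√165)*295)) + 1068/7 = 626/(521265 + 295*I*√165) + 1068/7 = 1068/7 + 626/(521265 + 295*I*√165)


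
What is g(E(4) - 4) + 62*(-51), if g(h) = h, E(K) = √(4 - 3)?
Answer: -3165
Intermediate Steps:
E(K) = 1 (E(K) = √1 = 1)
g(E(4) - 4) + 62*(-51) = (1 - 4) + 62*(-51) = -3 - 3162 = -3165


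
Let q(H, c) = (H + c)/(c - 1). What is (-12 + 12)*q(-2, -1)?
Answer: 0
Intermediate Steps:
q(H, c) = (H + c)/(-1 + c)
(-12 + 12)*q(-2, -1) = (-12 + 12)*((-2 - 1)/(-1 - 1)) = 0*(-3/(-2)) = 0*(-½*(-3)) = 0*(3/2) = 0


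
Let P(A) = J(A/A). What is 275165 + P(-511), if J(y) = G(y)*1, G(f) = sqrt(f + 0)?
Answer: 275166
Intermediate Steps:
G(f) = sqrt(f)
J(y) = sqrt(y) (J(y) = sqrt(y)*1 = sqrt(y))
P(A) = 1 (P(A) = sqrt(A/A) = sqrt(1) = 1)
275165 + P(-511) = 275165 + 1 = 275166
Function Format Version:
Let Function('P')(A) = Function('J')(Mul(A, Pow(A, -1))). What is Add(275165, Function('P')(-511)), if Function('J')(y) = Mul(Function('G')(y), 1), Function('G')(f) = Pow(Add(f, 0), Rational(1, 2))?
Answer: 275166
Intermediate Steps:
Function('G')(f) = Pow(f, Rational(1, 2))
Function('J')(y) = Pow(y, Rational(1, 2)) (Function('J')(y) = Mul(Pow(y, Rational(1, 2)), 1) = Pow(y, Rational(1, 2)))
Function('P')(A) = 1 (Function('P')(A) = Pow(Mul(A, Pow(A, -1)), Rational(1, 2)) = Pow(1, Rational(1, 2)) = 1)
Add(275165, Function('P')(-511)) = Add(275165, 1) = 275166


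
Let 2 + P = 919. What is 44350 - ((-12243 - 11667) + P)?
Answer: 67343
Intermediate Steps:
P = 917 (P = -2 + 919 = 917)
44350 - ((-12243 - 11667) + P) = 44350 - ((-12243 - 11667) + 917) = 44350 - (-23910 + 917) = 44350 - 1*(-22993) = 44350 + 22993 = 67343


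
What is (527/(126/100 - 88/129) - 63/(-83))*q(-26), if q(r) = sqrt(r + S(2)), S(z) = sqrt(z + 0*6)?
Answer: 282364251*sqrt(-26 + sqrt(2))/309341 ≈ 4526.0*I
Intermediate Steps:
S(z) = sqrt(z) (S(z) = sqrt(z + 0) = sqrt(z))
q(r) = sqrt(r + sqrt(2))
(527/(126/100 - 88/129) - 63/(-83))*q(-26) = (527/(126/100 - 88/129) - 63/(-83))*sqrt(-26 + sqrt(2)) = (527/(126*(1/100) - 88*1/129) - 63*(-1/83))*sqrt(-26 + sqrt(2)) = (527/(63/50 - 88/129) + 63/83)*sqrt(-26 + sqrt(2)) = (527/(3727/6450) + 63/83)*sqrt(-26 + sqrt(2)) = (527*(6450/3727) + 63/83)*sqrt(-26 + sqrt(2)) = (3399150/3727 + 63/83)*sqrt(-26 + sqrt(2)) = 282364251*sqrt(-26 + sqrt(2))/309341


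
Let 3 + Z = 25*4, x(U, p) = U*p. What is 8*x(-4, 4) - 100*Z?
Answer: -9828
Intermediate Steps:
Z = 97 (Z = -3 + 25*4 = -3 + 100 = 97)
8*x(-4, 4) - 100*Z = 8*(-4*4) - 100*97 = 8*(-16) - 9700 = -128 - 9700 = -9828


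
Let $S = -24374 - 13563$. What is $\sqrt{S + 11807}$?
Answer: $i \sqrt{26130} \approx 161.65 i$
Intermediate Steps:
$S = -37937$
$\sqrt{S + 11807} = \sqrt{-37937 + 11807} = \sqrt{-26130} = i \sqrt{26130}$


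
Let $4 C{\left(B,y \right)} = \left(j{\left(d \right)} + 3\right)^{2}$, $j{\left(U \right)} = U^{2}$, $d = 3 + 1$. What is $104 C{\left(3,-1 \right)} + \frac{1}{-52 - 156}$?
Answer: $\frac{1952287}{208} \approx 9386.0$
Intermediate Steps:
$d = 4$
$C{\left(B,y \right)} = \frac{361}{4}$ ($C{\left(B,y \right)} = \frac{\left(4^{2} + 3\right)^{2}}{4} = \frac{\left(16 + 3\right)^{2}}{4} = \frac{19^{2}}{4} = \frac{1}{4} \cdot 361 = \frac{361}{4}$)
$104 C{\left(3,-1 \right)} + \frac{1}{-52 - 156} = 104 \cdot \frac{361}{4} + \frac{1}{-52 - 156} = 9386 + \frac{1}{-208} = 9386 - \frac{1}{208} = \frac{1952287}{208}$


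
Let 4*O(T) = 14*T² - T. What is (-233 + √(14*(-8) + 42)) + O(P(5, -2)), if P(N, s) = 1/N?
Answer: -23291/100 + I*√70 ≈ -232.91 + 8.3666*I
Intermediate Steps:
O(T) = -T/4 + 7*T²/2 (O(T) = (14*T² - T)/4 = (-T + 14*T²)/4 = -T/4 + 7*T²/2)
(-233 + √(14*(-8) + 42)) + O(P(5, -2)) = (-233 + √(14*(-8) + 42)) + (¼)*(-1 + 14/5)/5 = (-233 + √(-112 + 42)) + (¼)*(⅕)*(-1 + 14*(⅕)) = (-233 + √(-70)) + (¼)*(⅕)*(-1 + 14/5) = (-233 + I*√70) + (¼)*(⅕)*(9/5) = (-233 + I*√70) + 9/100 = -23291/100 + I*√70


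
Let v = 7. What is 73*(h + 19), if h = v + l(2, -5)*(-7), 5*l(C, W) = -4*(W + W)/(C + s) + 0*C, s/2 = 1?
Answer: 876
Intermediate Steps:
s = 2 (s = 2*1 = 2)
l(C, W) = -8*W/(5*(2 + C)) (l(C, W) = (-4*(W + W)/(C + 2) + 0*C)/5 = (-4*2*W/(2 + C) + 0)/5 = (-8*W/(2 + C) + 0)/5 = (-8*W/(2 + C))/5 = -8*W/(5*(2 + C)))
h = -7 (h = 7 - 8*(-5)/(10 + 5*2)*(-7) = 7 - 8*(-5)/(10 + 10)*(-7) = 7 - 8*(-5)/20*(-7) = 7 - 8*(-5)*1/20*(-7) = 7 + 2*(-7) = 7 - 14 = -7)
73*(h + 19) = 73*(-7 + 19) = 73*12 = 876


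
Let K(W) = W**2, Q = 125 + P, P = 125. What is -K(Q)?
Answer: -62500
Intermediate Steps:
Q = 250 (Q = 125 + 125 = 250)
-K(Q) = -1*250**2 = -1*62500 = -62500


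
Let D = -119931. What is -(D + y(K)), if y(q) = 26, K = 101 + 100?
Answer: 119905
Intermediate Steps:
K = 201
-(D + y(K)) = -(-119931 + 26) = -1*(-119905) = 119905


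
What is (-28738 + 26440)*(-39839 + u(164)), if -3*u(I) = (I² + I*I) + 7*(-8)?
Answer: 132711798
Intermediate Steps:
u(I) = 56/3 - 2*I²/3 (u(I) = -((I² + I*I) + 7*(-8))/3 = -((I² + I²) - 56)/3 = -(2*I² - 56)/3 = -(-56 + 2*I²)/3 = 56/3 - 2*I²/3)
(-28738 + 26440)*(-39839 + u(164)) = (-28738 + 26440)*(-39839 + (56/3 - ⅔*164²)) = -2298*(-39839 + (56/3 - ⅔*26896)) = -2298*(-39839 + (56/3 - 53792/3)) = -2298*(-39839 - 17912) = -2298*(-57751) = 132711798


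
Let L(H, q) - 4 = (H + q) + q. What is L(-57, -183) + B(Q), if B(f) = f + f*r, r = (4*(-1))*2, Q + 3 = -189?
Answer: 925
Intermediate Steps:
Q = -192 (Q = -3 - 189 = -192)
r = -8 (r = -4*2 = -8)
L(H, q) = 4 + H + 2*q (L(H, q) = 4 + ((H + q) + q) = 4 + (H + 2*q) = 4 + H + 2*q)
B(f) = -7*f (B(f) = f + f*(-8) = f - 8*f = -7*f)
L(-57, -183) + B(Q) = (4 - 57 + 2*(-183)) - 7*(-192) = (4 - 57 - 366) + 1344 = -419 + 1344 = 925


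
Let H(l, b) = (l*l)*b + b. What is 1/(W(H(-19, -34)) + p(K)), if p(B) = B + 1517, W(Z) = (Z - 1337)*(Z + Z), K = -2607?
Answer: 1/335884230 ≈ 2.9772e-9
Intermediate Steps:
H(l, b) = b + b*l² (H(l, b) = l²*b + b = b*l² + b = b + b*l²)
W(Z) = 2*Z*(-1337 + Z) (W(Z) = (-1337 + Z)*(2*Z) = 2*Z*(-1337 + Z))
p(B) = 1517 + B
1/(W(H(-19, -34)) + p(K)) = 1/(2*(-34*(1 + (-19)²))*(-1337 - 34*(1 + (-19)²)) + (1517 - 2607)) = 1/(2*(-34*(1 + 361))*(-1337 - 34*(1 + 361)) - 1090) = 1/(2*(-34*362)*(-1337 - 34*362) - 1090) = 1/(2*(-12308)*(-1337 - 12308) - 1090) = 1/(2*(-12308)*(-13645) - 1090) = 1/(335885320 - 1090) = 1/335884230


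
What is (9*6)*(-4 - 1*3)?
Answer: -378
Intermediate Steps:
(9*6)*(-4 - 1*3) = 54*(-4 - 3) = 54*(-7) = -378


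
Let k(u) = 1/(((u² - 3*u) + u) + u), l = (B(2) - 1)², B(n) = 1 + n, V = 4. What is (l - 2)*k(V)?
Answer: ⅙ ≈ 0.16667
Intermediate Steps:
l = 4 (l = ((1 + 2) - 1)² = (3 - 1)² = 2² = 4)
k(u) = 1/(u² - u) (k(u) = 1/((u² - 2*u) + u) = 1/(u² - u))
(l - 2)*k(V) = (4 - 2)*(1/(4*(-1 + 4))) = 2*((¼)/3) = 2*((¼)*(⅓)) = 2*(1/12) = ⅙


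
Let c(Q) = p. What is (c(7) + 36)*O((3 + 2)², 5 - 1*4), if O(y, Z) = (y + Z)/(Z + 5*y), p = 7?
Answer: 559/63 ≈ 8.8730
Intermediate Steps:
c(Q) = 7
O(y, Z) = (Z + y)/(Z + 5*y)
(c(7) + 36)*O((3 + 2)², 5 - 1*4) = (7 + 36)*(((5 - 1*4) + (3 + 2)²)/((5 - 1*4) + 5*(3 + 2)²)) = 43*(((5 - 4) + 5²)/((5 - 4) + 5*5²)) = 43*((1 + 25)/(1 + 5*25)) = 43*(26/(1 + 125)) = 43*(26/126) = 43*((1/126)*26) = 43*(13/63) = 559/63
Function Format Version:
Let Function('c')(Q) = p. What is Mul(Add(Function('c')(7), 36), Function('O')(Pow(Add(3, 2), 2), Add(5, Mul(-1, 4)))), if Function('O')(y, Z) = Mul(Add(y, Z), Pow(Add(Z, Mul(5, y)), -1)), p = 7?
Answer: Rational(559, 63) ≈ 8.8730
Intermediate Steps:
Function('c')(Q) = 7
Function('O')(y, Z) = Mul(Pow(Add(Z, Mul(5, y)), -1), Add(Z, y)) (Function('O')(y, Z) = Mul(Add(Z, y), Pow(Add(Z, Mul(5, y)), -1)) = Mul(Pow(Add(Z, Mul(5, y)), -1), Add(Z, y)))
Mul(Add(Function('c')(7), 36), Function('O')(Pow(Add(3, 2), 2), Add(5, Mul(-1, 4)))) = Mul(Add(7, 36), Mul(Pow(Add(Add(5, Mul(-1, 4)), Mul(5, Pow(Add(3, 2), 2))), -1), Add(Add(5, Mul(-1, 4)), Pow(Add(3, 2), 2)))) = Mul(43, Mul(Pow(Add(Add(5, -4), Mul(5, Pow(5, 2))), -1), Add(Add(5, -4), Pow(5, 2)))) = Mul(43, Mul(Pow(Add(1, Mul(5, 25)), -1), Add(1, 25))) = Mul(43, Mul(Pow(Add(1, 125), -1), 26)) = Mul(43, Mul(Pow(126, -1), 26)) = Mul(43, Mul(Rational(1, 126), 26)) = Mul(43, Rational(13, 63)) = Rational(559, 63)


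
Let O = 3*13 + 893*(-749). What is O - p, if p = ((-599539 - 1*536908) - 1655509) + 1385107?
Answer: 738031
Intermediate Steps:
O = -668818 (O = 39 - 668857 = -668818)
p = -1406849 (p = ((-599539 - 536908) - 1655509) + 1385107 = (-1136447 - 1655509) + 1385107 = -2791956 + 1385107 = -1406849)
O - p = -668818 - 1*(-1406849) = -668818 + 1406849 = 738031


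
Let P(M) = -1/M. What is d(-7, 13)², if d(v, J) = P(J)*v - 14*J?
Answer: 5564881/169 ≈ 32928.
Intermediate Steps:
d(v, J) = -14*J - v/J (d(v, J) = (-1/J)*v - 14*J = -v/J - 14*J = -14*J - v/J)
d(-7, 13)² = (-14*13 - 1*(-7)/13)² = (-182 - 1*(-7)*1/13)² = (-182 + 7/13)² = (-2359/13)² = 5564881/169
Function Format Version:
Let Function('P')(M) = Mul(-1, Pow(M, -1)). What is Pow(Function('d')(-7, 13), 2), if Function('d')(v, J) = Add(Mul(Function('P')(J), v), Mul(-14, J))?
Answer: Rational(5564881, 169) ≈ 32928.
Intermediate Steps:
Function('d')(v, J) = Add(Mul(-14, J), Mul(-1, v, Pow(J, -1))) (Function('d')(v, J) = Add(Mul(Mul(-1, Pow(J, -1)), v), Mul(-14, J)) = Add(Mul(-1, v, Pow(J, -1)), Mul(-14, J)) = Add(Mul(-14, J), Mul(-1, v, Pow(J, -1))))
Pow(Function('d')(-7, 13), 2) = Pow(Add(Mul(-14, 13), Mul(-1, -7, Pow(13, -1))), 2) = Pow(Add(-182, Mul(-1, -7, Rational(1, 13))), 2) = Pow(Add(-182, Rational(7, 13)), 2) = Pow(Rational(-2359, 13), 2) = Rational(5564881, 169)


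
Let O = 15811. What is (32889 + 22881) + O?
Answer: 71581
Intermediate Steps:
(32889 + 22881) + O = (32889 + 22881) + 15811 = 55770 + 15811 = 71581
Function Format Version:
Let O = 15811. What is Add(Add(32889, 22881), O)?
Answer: 71581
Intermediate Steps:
Add(Add(32889, 22881), O) = Add(Add(32889, 22881), 15811) = Add(55770, 15811) = 71581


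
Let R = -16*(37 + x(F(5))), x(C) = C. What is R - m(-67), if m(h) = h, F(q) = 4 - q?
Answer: -509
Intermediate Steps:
R = -576 (R = -16*(37 + (4 - 1*5)) = -16*(37 + (4 - 5)) = -16*(37 - 1) = -16*36 = -576)
R - m(-67) = -576 - 1*(-67) = -576 + 67 = -509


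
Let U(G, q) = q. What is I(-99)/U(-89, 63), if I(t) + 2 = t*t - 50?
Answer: 9749/63 ≈ 154.75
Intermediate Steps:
I(t) = -52 + t² (I(t) = -2 + (t*t - 50) = -2 + (t² - 50) = -2 + (-50 + t²) = -52 + t²)
I(-99)/U(-89, 63) = (-52 + (-99)²)/63 = (-52 + 9801)*(1/63) = 9749*(1/63) = 9749/63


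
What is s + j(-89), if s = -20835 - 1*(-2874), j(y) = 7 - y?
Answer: -17865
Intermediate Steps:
s = -17961 (s = -20835 + 2874 = -17961)
s + j(-89) = -17961 + (7 - 1*(-89)) = -17961 + (7 + 89) = -17961 + 96 = -17865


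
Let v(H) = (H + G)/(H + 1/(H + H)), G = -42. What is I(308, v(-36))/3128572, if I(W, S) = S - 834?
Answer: -1078473/4056193598 ≈ -0.00026588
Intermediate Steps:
v(H) = (-42 + H)/(H + 1/(2*H)) (v(H) = (H - 42)/(H + 1/(H + H)) = (-42 + H)/(H + 1/(2*H)))
I(W, S) = -834 + S
I(308, v(-36))/3128572 = (-834 + 2*(-36)*(-42 - 36)/(1 + 2*(-36)**2))/3128572 = (-834 + 2*(-36)*(-78)/(1 + 2*1296))*(1/3128572) = (-834 + 2*(-36)*(-78)/(1 + 2592))*(1/3128572) = (-834 + 2*(-36)*(-78)/2593)*(1/3128572) = (-834 + 2*(-36)*(1/2593)*(-78))*(1/3128572) = (-834 + 5616/2593)*(1/3128572) = -2156946/2593*1/3128572 = -1078473/4056193598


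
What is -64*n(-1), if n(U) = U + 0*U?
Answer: 64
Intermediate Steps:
n(U) = U (n(U) = U + 0 = U)
-64*n(-1) = -64*(-1) = 64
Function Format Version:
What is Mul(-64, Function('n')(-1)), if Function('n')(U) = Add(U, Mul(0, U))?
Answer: 64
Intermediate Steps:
Function('n')(U) = U (Function('n')(U) = Add(U, 0) = U)
Mul(-64, Function('n')(-1)) = Mul(-64, -1) = 64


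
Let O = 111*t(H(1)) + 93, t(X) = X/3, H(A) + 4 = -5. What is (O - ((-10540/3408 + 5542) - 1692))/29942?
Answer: -3482045/25510584 ≈ -0.13649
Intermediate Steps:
H(A) = -9 (H(A) = -4 - 5 = -9)
t(X) = X/3 (t(X) = X*(⅓) = X/3)
O = -240 (O = 111*((⅓)*(-9)) + 93 = 111*(-3) + 93 = -333 + 93 = -240)
(O - ((-10540/3408 + 5542) - 1692))/29942 = (-240 - ((-10540/3408 + 5542) - 1692))/29942 = (-240 - ((-10540*1/3408 + 5542) - 1692))*(1/29942) = (-240 - ((-2635/852 + 5542) - 1692))*(1/29942) = (-240 - (4719149/852 - 1692))*(1/29942) = (-240 - 1*3277565/852)*(1/29942) = (-240 - 3277565/852)*(1/29942) = -3482045/852*1/29942 = -3482045/25510584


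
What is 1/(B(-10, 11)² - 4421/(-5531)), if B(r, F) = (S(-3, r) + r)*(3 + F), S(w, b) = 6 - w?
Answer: 5531/1088497 ≈ 0.0050813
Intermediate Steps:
B(r, F) = (3 + F)*(9 + r) (B(r, F) = ((6 - 1*(-3)) + r)*(3 + F) = ((6 + 3) + r)*(3 + F) = (9 + r)*(3 + F) = (3 + F)*(9 + r))
1/(B(-10, 11)² - 4421/(-5531)) = 1/((27 + 3*(-10) + 9*11 + 11*(-10))² - 4421/(-5531)) = 1/((27 - 30 + 99 - 110)² - 4421*(-1/5531)) = 1/((-14)² + 4421/5531) = 1/(196 + 4421/5531) = 1/(1088497/5531) = 5531/1088497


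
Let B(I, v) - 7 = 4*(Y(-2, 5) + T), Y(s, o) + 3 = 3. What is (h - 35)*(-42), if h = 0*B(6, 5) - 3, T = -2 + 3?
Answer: 1596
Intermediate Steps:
T = 1
Y(s, o) = 0 (Y(s, o) = -3 + 3 = 0)
B(I, v) = 11 (B(I, v) = 7 + 4*(0 + 1) = 7 + 4*1 = 7 + 4 = 11)
h = -3 (h = 0*11 - 3 = 0 - 3 = -3)
(h - 35)*(-42) = (-3 - 35)*(-42) = -38*(-42) = 1596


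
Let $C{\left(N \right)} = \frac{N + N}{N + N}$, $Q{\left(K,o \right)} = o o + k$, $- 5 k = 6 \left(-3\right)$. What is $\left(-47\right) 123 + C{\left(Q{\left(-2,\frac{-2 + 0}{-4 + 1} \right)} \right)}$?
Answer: $-5780$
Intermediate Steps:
$k = \frac{18}{5}$ ($k = - \frac{6 \left(-3\right)}{5} = \left(- \frac{1}{5}\right) \left(-18\right) = \frac{18}{5} \approx 3.6$)
$Q{\left(K,o \right)} = \frac{18}{5} + o^{2}$ ($Q{\left(K,o \right)} = o o + \frac{18}{5} = o^{2} + \frac{18}{5} = \frac{18}{5} + o^{2}$)
$C{\left(N \right)} = 1$ ($C{\left(N \right)} = \frac{2 N}{2 N} = 2 N \frac{1}{2 N} = 1$)
$\left(-47\right) 123 + C{\left(Q{\left(-2,\frac{-2 + 0}{-4 + 1} \right)} \right)} = \left(-47\right) 123 + 1 = -5781 + 1 = -5780$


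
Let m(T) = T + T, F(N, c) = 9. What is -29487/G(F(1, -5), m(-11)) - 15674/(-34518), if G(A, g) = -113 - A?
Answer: 509872247/2105598 ≈ 242.15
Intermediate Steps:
m(T) = 2*T
-29487/G(F(1, -5), m(-11)) - 15674/(-34518) = -29487/(-113 - 1*9) - 15674/(-34518) = -29487/(-113 - 9) - 15674*(-1/34518) = -29487/(-122) + 7837/17259 = -29487*(-1/122) + 7837/17259 = 29487/122 + 7837/17259 = 509872247/2105598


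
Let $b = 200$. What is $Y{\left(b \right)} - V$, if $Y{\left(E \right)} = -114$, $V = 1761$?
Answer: $-1875$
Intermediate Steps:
$Y{\left(b \right)} - V = -114 - 1761 = -1875$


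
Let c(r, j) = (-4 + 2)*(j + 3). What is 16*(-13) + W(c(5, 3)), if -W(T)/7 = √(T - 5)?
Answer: -208 - 7*I*√17 ≈ -208.0 - 28.862*I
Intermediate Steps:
c(r, j) = -6 - 2*j (c(r, j) = -2*(3 + j) = -6 - 2*j)
W(T) = -7*√(-5 + T) (W(T) = -7*√(T - 5) = -7*√(-5 + T))
16*(-13) + W(c(5, 3)) = 16*(-13) - 7*√(-5 + (-6 - 2*3)) = -208 - 7*√(-5 + (-6 - 6)) = -208 - 7*√(-5 - 12) = -208 - 7*I*√17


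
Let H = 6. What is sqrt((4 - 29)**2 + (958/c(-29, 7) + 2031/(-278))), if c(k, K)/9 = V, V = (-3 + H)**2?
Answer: sqrt(3940806514)/2502 ≈ 25.090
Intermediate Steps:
V = 9 (V = (-3 + 6)**2 = 3**2 = 9)
c(k, K) = 81 (c(k, K) = 9*9 = 81)
sqrt((4 - 29)**2 + (958/c(-29, 7) + 2031/(-278))) = sqrt((4 - 29)**2 + (958/81 + 2031/(-278))) = sqrt((-25)**2 + (958*(1/81) + 2031*(-1/278))) = sqrt(625 + (958/81 - 2031/278)) = sqrt(625 + 101813/22518) = sqrt(14175563/22518) = sqrt(3940806514)/2502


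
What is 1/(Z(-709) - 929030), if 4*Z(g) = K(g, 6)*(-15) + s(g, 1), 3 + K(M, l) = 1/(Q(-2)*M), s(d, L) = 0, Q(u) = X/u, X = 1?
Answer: -2836/2634697205 ≈ -1.0764e-6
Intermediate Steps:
Q(u) = 1/u
K(M, l) = -3 - 2/M (K(M, l) = -3 + 1/(M/(-2)) = -3 + 1/(-M/2) = -3 - 2/M)
Z(g) = 45/4 + 15/(2*g) (Z(g) = ((-3 - 2/g)*(-15) + 0)/4 = ((45 + 30/g) + 0)/4 = (45 + 30/g)/4 = 45/4 + 15/(2*g))
1/(Z(-709) - 929030) = 1/((15/4)*(2 + 3*(-709))/(-709) - 929030) = 1/((15/4)*(-1/709)*(2 - 2127) - 929030) = 1/((15/4)*(-1/709)*(-2125) - 929030) = 1/(31875/2836 - 929030) = 1/(-2634697205/2836) = -2836/2634697205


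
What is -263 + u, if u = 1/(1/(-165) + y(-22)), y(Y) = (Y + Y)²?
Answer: -84012292/319439 ≈ -263.00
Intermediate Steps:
y(Y) = 4*Y² (y(Y) = (2*Y)² = 4*Y²)
u = 165/319439 (u = 1/(1/(-165) + 4*(-22)²) = 1/(-1/165 + 4*484) = 1/(-1/165 + 1936) = 1/(319439/165) = 165/319439 ≈ 0.00051653)
-263 + u = -263 + 165/319439 = -84012292/319439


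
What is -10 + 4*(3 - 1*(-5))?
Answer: 22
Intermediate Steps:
-10 + 4*(3 - 1*(-5)) = -10 + 4*(3 + 5) = -10 + 4*8 = -10 + 32 = 22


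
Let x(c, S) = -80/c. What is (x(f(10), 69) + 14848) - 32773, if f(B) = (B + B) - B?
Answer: -17933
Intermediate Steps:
f(B) = B (f(B) = 2*B - B = B)
(x(f(10), 69) + 14848) - 32773 = (-80/10 + 14848) - 32773 = (-80*⅒ + 14848) - 32773 = (-8 + 14848) - 32773 = 14840 - 32773 = -17933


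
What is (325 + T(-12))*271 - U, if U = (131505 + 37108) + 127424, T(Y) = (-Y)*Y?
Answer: -246986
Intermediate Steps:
T(Y) = -Y²
U = 296037 (U = 168613 + 127424 = 296037)
(325 + T(-12))*271 - U = (325 - 1*(-12)²)*271 - 1*296037 = (325 - 1*144)*271 - 296037 = (325 - 144)*271 - 296037 = 181*271 - 296037 = 49051 - 296037 = -246986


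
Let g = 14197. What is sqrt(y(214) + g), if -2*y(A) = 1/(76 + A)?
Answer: sqrt(1193967555)/290 ≈ 119.15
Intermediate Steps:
y(A) = -1/(2*(76 + A))
sqrt(y(214) + g) = sqrt(-1/(152 + 2*214) + 14197) = sqrt(-1/(152 + 428) + 14197) = sqrt(-1/580 + 14197) = sqrt(8234259/580) = sqrt(1193967555)/290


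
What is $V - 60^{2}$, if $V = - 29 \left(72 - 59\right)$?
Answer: $-3977$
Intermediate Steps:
$V = -377$ ($V = \left(-29\right) 13 = -377$)
$V - 60^{2} = -377 - 60^{2} = -377 - 3600 = -3977$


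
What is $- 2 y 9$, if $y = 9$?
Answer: $-162$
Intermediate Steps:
$- 2 y 9 = \left(-2\right) 9 \cdot 9 = \left(-18\right) 9 = -162$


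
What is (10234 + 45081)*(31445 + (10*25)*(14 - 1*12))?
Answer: 1767037675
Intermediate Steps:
(10234 + 45081)*(31445 + (10*25)*(14 - 1*12)) = 55315*(31445 + 250*(14 - 12)) = 55315*(31445 + 250*2) = 55315*(31445 + 500) = 55315*31945 = 1767037675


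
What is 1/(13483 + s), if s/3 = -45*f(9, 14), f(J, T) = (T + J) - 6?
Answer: 1/11188 ≈ 8.9381e-5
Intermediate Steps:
f(J, T) = -6 + J + T (f(J, T) = (J + T) - 6 = -6 + J + T)
s = -2295 (s = 3*(-45*(-6 + 9 + 14)) = 3*(-45*17) = 3*(-765) = -2295)
1/(13483 + s) = 1/(13483 - 2295) = 1/11188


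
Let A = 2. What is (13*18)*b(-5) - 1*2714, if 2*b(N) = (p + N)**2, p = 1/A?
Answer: -1379/4 ≈ -344.75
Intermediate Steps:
p = 1/2 ≈ 0.50000
b(N) = (1/2 + N)**2/2
(13*18)*b(-5) - 1*2714 = (13*18)*((1 + 2*(-5))**2/8) - 1*2714 = 234*((1 - 10)**2/8) - 2714 = 234*((1/8)*(-9)**2) - 2714 = 234*((1/8)*81) - 2714 = 234*(81/8) - 2714 = 9477/4 - 2714 = -1379/4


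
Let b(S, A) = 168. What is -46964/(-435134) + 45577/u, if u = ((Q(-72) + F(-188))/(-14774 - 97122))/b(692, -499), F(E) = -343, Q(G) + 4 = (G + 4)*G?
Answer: -186407165255074334/989712283 ≈ -1.8834e+8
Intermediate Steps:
Q(G) = -4 + G*(4 + G) (Q(G) = -4 + (G + 4)*G = -4 + (4 + G)*G = -4 + G*(4 + G))
u = -4549/18798528 (u = (((-4 + (-72)² + 4*(-72)) - 343)/(-14774 - 97122))/168 = (((-4 + 5184 - 288) - 343)/(-111896))*(1/168) = ((4892 - 343)*(-1/111896))*(1/168) = (4549*(-1/111896))*(1/168) = -4549/111896*1/168 = -4549/18798528 ≈ -0.00024199)
-46964/(-435134) + 45577/u = -46964/(-435134) + 45577/(-4549/18798528) = -46964*(-1/435134) + 45577*(-18798528/4549) = 23482/217567 - 856780510656/4549 = -186407165255074334/989712283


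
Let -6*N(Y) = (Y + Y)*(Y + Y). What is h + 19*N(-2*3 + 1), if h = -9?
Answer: -977/3 ≈ -325.67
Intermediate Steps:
N(Y) = -2*Y²/3 (N(Y) = -(Y + Y)*(Y + Y)/6 = -2*Y*2*Y/6 = -2*Y²/3)
h + 19*N(-2*3 + 1) = -9 + 19*(-2*(-2*3 + 1)²/3) = -9 + 19*(-2*(-6 + 1)²/3) = -9 + 19*(-⅔*(-5)²) = -9 + 19*(-⅔*25) = -9 + 19*(-50/3) = -9 - 950/3 = -977/3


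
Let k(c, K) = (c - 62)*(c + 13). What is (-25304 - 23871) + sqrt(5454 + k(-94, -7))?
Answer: -49175 + 3*sqrt(2010) ≈ -49041.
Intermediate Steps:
k(c, K) = (-62 + c)*(13 + c)
(-25304 - 23871) + sqrt(5454 + k(-94, -7)) = (-25304 - 23871) + sqrt(5454 + (-806 + (-94)**2 - 49*(-94))) = -49175 + sqrt(5454 + (-806 + 8836 + 4606)) = -49175 + sqrt(5454 + 12636) = -49175 + sqrt(18090) = -49175 + 3*sqrt(2010)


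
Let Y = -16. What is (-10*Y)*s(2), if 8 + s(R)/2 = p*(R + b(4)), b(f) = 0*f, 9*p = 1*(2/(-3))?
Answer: -70400/27 ≈ -2607.4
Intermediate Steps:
p = -2/27 (p = (1*(2/(-3)))/9 = (1*(2*(-⅓)))/9 = (1*(-⅔))/9 = (⅑)*(-⅔) = -2/27 ≈ -0.074074)
b(f) = 0
s(R) = -16 - 4*R/27 (s(R) = -16 + 2*(-2*(R + 0)/27) = -16 + 2*(-2*R/27) = -16 - 4*R/27)
(-10*Y)*s(2) = (-10*(-16))*(-16 - 4/27*2) = 160*(-16 - 8/27) = 160*(-440/27) = -70400/27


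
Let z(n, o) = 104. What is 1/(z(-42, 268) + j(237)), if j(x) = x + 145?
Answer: 1/486 ≈ 0.0020576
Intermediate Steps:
j(x) = 145 + x
1/(z(-42, 268) + j(237)) = 1/(104 + (145 + 237)) = 1/(104 + 382) = 1/486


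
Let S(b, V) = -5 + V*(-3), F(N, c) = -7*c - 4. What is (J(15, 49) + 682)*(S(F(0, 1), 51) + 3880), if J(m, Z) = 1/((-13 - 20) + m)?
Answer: 22843775/9 ≈ 2.5382e+6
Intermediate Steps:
F(N, c) = -4 - 7*c
S(b, V) = -5 - 3*V
J(m, Z) = 1/(-33 + m)
(J(15, 49) + 682)*(S(F(0, 1), 51) + 3880) = (1/(-33 + 15) + 682)*((-5 - 3*51) + 3880) = (1/(-18) + 682)*((-5 - 153) + 3880) = (-1/18 + 682)*(-158 + 3880) = (12275/18)*3722 = 22843775/9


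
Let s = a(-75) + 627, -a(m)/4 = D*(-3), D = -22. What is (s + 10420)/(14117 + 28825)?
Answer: 10783/42942 ≈ 0.25111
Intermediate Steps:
a(m) = -264 (a(m) = -(-88)*(-3) = -4*66 = -264)
s = 363 (s = -264 + 627 = 363)
(s + 10420)/(14117 + 28825) = (363 + 10420)/(14117 + 28825) = 10783/42942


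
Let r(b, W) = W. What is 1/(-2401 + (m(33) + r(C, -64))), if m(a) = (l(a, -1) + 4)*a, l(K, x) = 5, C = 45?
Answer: -1/2168 ≈ -0.00046125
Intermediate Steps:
m(a) = 9*a (m(a) = (5 + 4)*a = 9*a)
1/(-2401 + (m(33) + r(C, -64))) = 1/(-2401 + (9*33 - 64)) = 1/(-2401 + (297 - 64)) = 1/(-2401 + 233) = 1/(-2168) = -1/2168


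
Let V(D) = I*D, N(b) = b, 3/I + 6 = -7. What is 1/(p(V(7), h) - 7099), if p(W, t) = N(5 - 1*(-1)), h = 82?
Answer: -1/7093 ≈ -0.00014098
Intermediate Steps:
I = -3/13 (I = 3/(-6 - 7) = 3/(-13) = 3*(-1/13) = -3/13 ≈ -0.23077)
V(D) = -3*D/13
p(W, t) = 6 (p(W, t) = 5 - 1*(-1) = 5 + 1 = 6)
1/(p(V(7), h) - 7099) = 1/(6 - 7099) = 1/(-7093) = -1/7093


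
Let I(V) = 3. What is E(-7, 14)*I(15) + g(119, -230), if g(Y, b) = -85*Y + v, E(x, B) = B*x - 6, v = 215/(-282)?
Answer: -2940629/282 ≈ -10428.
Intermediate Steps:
v = -215/282 (v = 215*(-1/282) = -215/282 ≈ -0.76241)
E(x, B) = -6 + B*x
g(Y, b) = -215/282 - 85*Y (g(Y, b) = -85*Y - 215/282 = -215/282 - 85*Y)
E(-7, 14)*I(15) + g(119, -230) = (-6 + 14*(-7))*3 + (-215/282 - 85*119) = (-6 - 98)*3 + (-215/282 - 10115) = -104*3 - 2852645/282 = -312 - 2852645/282 = -2940629/282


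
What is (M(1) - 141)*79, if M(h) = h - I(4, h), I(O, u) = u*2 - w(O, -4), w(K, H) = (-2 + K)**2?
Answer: -10902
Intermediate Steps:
I(O, u) = -(-2 + O)**2 + 2*u (I(O, u) = u*2 - (-2 + O)**2 = 2*u - (-2 + O)**2 = -(-2 + O)**2 + 2*u)
M(h) = 4 - h (M(h) = h - (-(-2 + 4)**2 + 2*h) = h - (-1*2**2 + 2*h) = h - (-1*4 + 2*h) = h - (-4 + 2*h) = h + (4 - 2*h) = 4 - h)
(M(1) - 141)*79 = ((4 - 1*1) - 141)*79 = ((4 - 1) - 141)*79 = (3 - 141)*79 = -138*79 = -10902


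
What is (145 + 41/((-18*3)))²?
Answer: 60668521/2916 ≈ 20805.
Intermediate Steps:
(145 + 41/((-18*3)))² = (145 + 41/(-54))² = (145 + 41*(-1/54))² = (145 - 41/54)² = (7789/54)² = 60668521/2916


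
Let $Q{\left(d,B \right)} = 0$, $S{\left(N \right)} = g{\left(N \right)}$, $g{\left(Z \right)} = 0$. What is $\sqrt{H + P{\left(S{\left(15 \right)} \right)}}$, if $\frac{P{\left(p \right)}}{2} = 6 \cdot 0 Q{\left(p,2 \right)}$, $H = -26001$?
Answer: $9 i \sqrt{321} \approx 161.25 i$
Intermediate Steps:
$S{\left(N \right)} = 0$
$P{\left(p \right)} = 0$ ($P{\left(p \right)} = 2 \cdot 6 \cdot 0 \cdot 0 = 2 \cdot 0 \cdot 0 = 2 \cdot 0 = 0$)
$\sqrt{H + P{\left(S{\left(15 \right)} \right)}} = \sqrt{-26001 + 0} = \sqrt{-26001} = 9 i \sqrt{321}$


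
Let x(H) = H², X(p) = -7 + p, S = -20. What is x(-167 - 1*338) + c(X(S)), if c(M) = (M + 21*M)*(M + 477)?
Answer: -12275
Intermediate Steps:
c(M) = 22*M*(477 + M) (c(M) = (22*M)*(477 + M) = 22*M*(477 + M))
x(-167 - 1*338) + c(X(S)) = (-167 - 1*338)² + 22*(-7 - 20)*(477 + (-7 - 20)) = (-167 - 338)² + 22*(-27)*(477 - 27) = (-505)² + 22*(-27)*450 = 255025 - 267300 = -12275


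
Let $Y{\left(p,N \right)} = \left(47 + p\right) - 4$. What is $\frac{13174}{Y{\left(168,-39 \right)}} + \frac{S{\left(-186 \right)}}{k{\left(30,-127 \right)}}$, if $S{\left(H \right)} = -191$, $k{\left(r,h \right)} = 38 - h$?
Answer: $\frac{2133409}{34815} \approx 61.278$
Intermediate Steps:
$Y{\left(p,N \right)} = 43 + p$
$\frac{13174}{Y{\left(168,-39 \right)}} + \frac{S{\left(-186 \right)}}{k{\left(30,-127 \right)}} = \frac{13174}{43 + 168} - \frac{191}{38 - -127} = \frac{13174}{211} - \frac{191}{38 + 127} = 13174 \cdot \frac{1}{211} - \frac{191}{165} = \frac{13174}{211} - \frac{191}{165} = \frac{2133409}{34815}$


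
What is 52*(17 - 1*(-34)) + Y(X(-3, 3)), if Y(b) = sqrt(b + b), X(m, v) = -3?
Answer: 2652 + I*sqrt(6) ≈ 2652.0 + 2.4495*I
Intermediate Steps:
Y(b) = sqrt(2)*sqrt(b) (Y(b) = sqrt(2*b) = sqrt(2)*sqrt(b))
52*(17 - 1*(-34)) + Y(X(-3, 3)) = 52*(17 - 1*(-34)) + sqrt(2)*sqrt(-3) = 52*(17 + 34) + sqrt(2)*(I*sqrt(3)) = 52*51 + I*sqrt(6) = 2652 + I*sqrt(6)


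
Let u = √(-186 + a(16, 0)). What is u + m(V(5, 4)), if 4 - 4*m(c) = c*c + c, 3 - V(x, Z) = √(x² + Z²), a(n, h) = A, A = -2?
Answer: -49/4 + 7*√41/4 + 2*I*√47 ≈ -1.0445 + 13.711*I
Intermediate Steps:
a(n, h) = -2
u = 2*I*√47 (u = √(-186 - 2) = √(-188) = 2*I*√47 ≈ 13.711*I)
V(x, Z) = 3 - √(Z² + x²) (V(x, Z) = 3 - √(x² + Z²) = 3 - √(Z² + x²))
m(c) = 1 - c/4 - c²/4 (m(c) = 1 - (c*c + c)/4 = 1 - (c² + c)/4 = 1 - (c + c²)/4 = 1 + (-c/4 - c²/4) = 1 - c/4 - c²/4)
u + m(V(5, 4)) = 2*I*√47 + (1 - (3 - √(4² + 5²))/4 - (3 - √(4² + 5²))²/4) = 2*I*√47 + (1 - (3 - √(16 + 25))/4 - (3 - √(16 + 25))²/4) = 2*I*√47 + (1 - (3 - √41)/4 - (3 - √41)²/4) = 2*I*√47 + (1 + (-¾ + √41/4) - (3 - √41)²/4) = 2*I*√47 + (¼ - (3 - √41)²/4 + √41/4) = ¼ - (3 - √41)²/4 + √41/4 + 2*I*√47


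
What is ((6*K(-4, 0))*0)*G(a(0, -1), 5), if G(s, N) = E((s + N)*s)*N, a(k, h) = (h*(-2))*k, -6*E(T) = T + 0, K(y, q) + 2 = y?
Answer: 0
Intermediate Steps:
K(y, q) = -2 + y
E(T) = -T/6 (E(T) = -(T + 0)/6 = -T/6)
a(k, h) = -2*h*k (a(k, h) = (-2*h)*k = -2*h*k)
G(s, N) = -N*s*(N + s)/6 (G(s, N) = (-(s + N)*s/6)*N = (-(N + s)*s/6)*N = (-s*(N + s)/6)*N = -N*s*(N + s)/6)
((6*K(-4, 0))*0)*G(a(0, -1), 5) = ((6*(-2 - 4))*0)*(-⅙*5*(-2*(-1)*0)*(5 - 2*(-1)*0)) = ((6*(-6))*0)*(-⅙*5*0*(5 + 0)) = (-36*0)*(-⅙*5*0*5) = 0*0 = 0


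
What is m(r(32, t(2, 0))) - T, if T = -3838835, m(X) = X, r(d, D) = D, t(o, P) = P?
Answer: 3838835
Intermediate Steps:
m(r(32, t(2, 0))) - T = 0 - 1*(-3838835) = 0 + 3838835 = 3838835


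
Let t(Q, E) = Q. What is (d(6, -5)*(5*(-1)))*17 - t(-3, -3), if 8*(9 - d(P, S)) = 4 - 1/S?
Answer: -5739/8 ≈ -717.38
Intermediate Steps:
d(P, S) = 17/2 + 1/(8*S) (d(P, S) = 9 - (4 - 1/S)/8 = 9 + (-½ + 1/(8*S)) = 17/2 + 1/(8*S))
(d(6, -5)*(5*(-1)))*17 - t(-3, -3) = (((⅛)*(1 + 68*(-5))/(-5))*(5*(-1)))*17 - 1*(-3) = (((⅛)*(-⅕)*(1 - 340))*(-5))*17 + 3 = (((⅛)*(-⅕)*(-339))*(-5))*17 + 3 = ((339/40)*(-5))*17 + 3 = -339/8*17 + 3 = -5763/8 + 3 = -5739/8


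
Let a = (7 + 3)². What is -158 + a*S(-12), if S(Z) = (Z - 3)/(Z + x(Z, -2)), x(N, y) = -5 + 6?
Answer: -238/11 ≈ -21.636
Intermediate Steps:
x(N, y) = 1
a = 100 (a = 10² = 100)
S(Z) = (-3 + Z)/(1 + Z) (S(Z) = (Z - 3)/(Z + 1) = (-3 + Z)/(1 + Z))
-158 + a*S(-12) = -158 + 100*((-3 - 12)/(1 - 12)) = -158 + 100*(-15/(-11)) = -158 + 100*(-1/11*(-15)) = -158 + 100*(15/11) = -158 + 1500/11 = -238/11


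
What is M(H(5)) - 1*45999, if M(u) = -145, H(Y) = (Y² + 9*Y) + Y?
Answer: -46144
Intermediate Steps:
H(Y) = Y² + 10*Y
M(H(5)) - 1*45999 = -145 - 1*45999 = -145 - 45999 = -46144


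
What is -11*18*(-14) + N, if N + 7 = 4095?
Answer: 6860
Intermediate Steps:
N = 4088 (N = -7 + 4095 = 4088)
-11*18*(-14) + N = -11*18*(-14) + 4088 = -198*(-14) + 4088 = 2772 + 4088 = 6860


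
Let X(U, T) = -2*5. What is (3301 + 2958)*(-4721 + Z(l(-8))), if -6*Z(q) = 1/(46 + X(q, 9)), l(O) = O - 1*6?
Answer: -6382533883/216 ≈ -2.9549e+7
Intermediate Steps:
l(O) = -6 + O (l(O) = O - 6 = -6 + O)
X(U, T) = -10
Z(q) = -1/216 (Z(q) = -1/(6*(46 - 10)) = -1/6/36 = -1/6*1/36 = -1/216)
(3301 + 2958)*(-4721 + Z(l(-8))) = (3301 + 2958)*(-4721 - 1/216) = 6259*(-1019737/216) = -6382533883/216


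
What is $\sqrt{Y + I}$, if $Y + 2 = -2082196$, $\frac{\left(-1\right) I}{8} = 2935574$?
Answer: $i \sqrt{25566790} \approx 5056.4 i$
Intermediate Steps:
$I = -23484592$ ($I = \left(-8\right) 2935574 = -23484592$)
$Y = -2082198$ ($Y = -2 - 2082196 = -2082198$)
$\sqrt{Y + I} = \sqrt{-2082198 - 23484592} = \sqrt{-25566790} = i \sqrt{25566790}$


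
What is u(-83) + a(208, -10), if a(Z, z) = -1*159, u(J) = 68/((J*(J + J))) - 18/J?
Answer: -1093823/6889 ≈ -158.78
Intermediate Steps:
u(J) = -18/J + 34/J² (u(J) = 68/((J*(2*J))) - 18/J = 68/((2*J²)) - 18/J = 68*(1/(2*J²)) - 18/J = 34/J² - 18/J = -18/J + 34/J²)
a(Z, z) = -159
u(-83) + a(208, -10) = 2*(17 - 9*(-83))/(-83)² - 159 = 2*(1/6889)*(17 + 747) - 159 = 2*(1/6889)*764 - 159 = 1528/6889 - 159 = -1093823/6889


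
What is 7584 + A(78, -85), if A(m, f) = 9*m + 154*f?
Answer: -4804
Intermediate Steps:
7584 + A(78, -85) = 7584 + (9*78 + 154*(-85)) = 7584 + (702 - 13090) = 7584 - 12388 = -4804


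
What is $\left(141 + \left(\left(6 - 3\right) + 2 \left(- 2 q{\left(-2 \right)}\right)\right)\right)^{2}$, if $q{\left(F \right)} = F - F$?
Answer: $20736$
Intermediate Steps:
$q{\left(F \right)} = 0$
$\left(141 + \left(\left(6 - 3\right) + 2 \left(- 2 q{\left(-2 \right)}\right)\right)\right)^{2} = \left(141 + \left(\left(6 - 3\right) + 2 \left(\left(-2\right) 0\right)\right)\right)^{2} = \left(141 + \left(\left(6 - 3\right) + 2 \cdot 0\right)\right)^{2} = \left(141 + \left(3 + 0\right)\right)^{2} = \left(141 + 3\right)^{2} = 144^{2} = 20736$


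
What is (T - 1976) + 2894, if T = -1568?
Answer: -650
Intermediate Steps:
(T - 1976) + 2894 = (-1568 - 1976) + 2894 = -3544 + 2894 = -650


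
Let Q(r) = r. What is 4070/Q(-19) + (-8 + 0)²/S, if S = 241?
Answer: -979654/4579 ≈ -213.95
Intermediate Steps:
4070/Q(-19) + (-8 + 0)²/S = 4070/(-19) + (-8 + 0)²/241 = 4070*(-1/19) + (-8)²*(1/241) = -4070/19 + 64*(1/241) = -4070/19 + 64/241 = -979654/4579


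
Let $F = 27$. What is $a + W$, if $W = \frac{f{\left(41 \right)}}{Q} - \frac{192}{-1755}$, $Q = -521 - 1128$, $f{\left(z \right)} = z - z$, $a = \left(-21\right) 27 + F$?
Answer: $- \frac{315836}{585} \approx -539.89$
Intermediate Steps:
$a = -540$ ($a = \left(-21\right) 27 + 27 = -567 + 27 = -540$)
$f{\left(z \right)} = 0$
$Q = -1649$
$W = \frac{64}{585}$ ($W = \frac{0}{-1649} - \frac{192}{-1755} = 0 \left(- \frac{1}{1649}\right) - - \frac{64}{585} = 0 + \frac{64}{585} = \frac{64}{585} \approx 0.1094$)
$a + W = -540 + \frac{64}{585} = - \frac{315836}{585}$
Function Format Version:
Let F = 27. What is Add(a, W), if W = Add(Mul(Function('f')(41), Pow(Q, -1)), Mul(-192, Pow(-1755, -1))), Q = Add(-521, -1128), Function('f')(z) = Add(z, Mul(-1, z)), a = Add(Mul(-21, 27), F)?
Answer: Rational(-315836, 585) ≈ -539.89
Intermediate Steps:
a = -540 (a = Add(Mul(-21, 27), 27) = Add(-567, 27) = -540)
Function('f')(z) = 0
Q = -1649
W = Rational(64, 585) (W = Add(Mul(0, Pow(-1649, -1)), Mul(-192, Pow(-1755, -1))) = Add(Mul(0, Rational(-1, 1649)), Mul(-192, Rational(-1, 1755))) = Add(0, Rational(64, 585)) = Rational(64, 585) ≈ 0.10940)
Add(a, W) = Add(-540, Rational(64, 585)) = Rational(-315836, 585)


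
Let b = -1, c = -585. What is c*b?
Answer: 585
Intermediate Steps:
c*b = -585*(-1) = 585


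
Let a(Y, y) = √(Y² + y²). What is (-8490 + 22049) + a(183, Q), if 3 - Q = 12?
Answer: 13559 + 3*√3730 ≈ 13742.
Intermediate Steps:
Q = -9 (Q = 3 - 1*12 = 3 - 12 = -9)
(-8490 + 22049) + a(183, Q) = (-8490 + 22049) + √(183² + (-9)²) = 13559 + √(33489 + 81) = 13559 + √33570 = 13559 + 3*√3730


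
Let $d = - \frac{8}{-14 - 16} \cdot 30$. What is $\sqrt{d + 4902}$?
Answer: $\sqrt{4910} \approx 70.071$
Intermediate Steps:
$d = 8$ ($d = - \frac{8}{-30} \cdot 30 = \left(-8\right) \left(- \frac{1}{30}\right) 30 = \frac{4}{15} \cdot 30 = 8$)
$\sqrt{d + 4902} = \sqrt{8 + 4902} = \sqrt{4910}$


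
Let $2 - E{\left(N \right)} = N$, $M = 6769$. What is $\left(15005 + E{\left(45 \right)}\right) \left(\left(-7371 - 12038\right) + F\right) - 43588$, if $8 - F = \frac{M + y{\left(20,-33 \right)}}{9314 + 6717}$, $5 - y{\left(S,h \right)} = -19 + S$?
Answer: $- \frac{4654242899476}{16031} \approx -2.9033 \cdot 10^{8}$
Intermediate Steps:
$y{\left(S,h \right)} = 24 - S$ ($y{\left(S,h \right)} = 5 - \left(-19 + S\right) = 24 - S$)
$E{\left(N \right)} = 2 - N$
$F = \frac{121475}{16031}$ ($F = 8 - \frac{6769 + \left(24 - 20\right)}{9314 + 6717} = 8 - \frac{6769 + \left(24 - 20\right)}{16031} = 8 - \left(6769 + 4\right) \frac{1}{16031} = 8 - 6773 \cdot \frac{1}{16031} = 8 - \frac{6773}{16031} = \frac{121475}{16031} \approx 7.5775$)
$\left(15005 + E{\left(45 \right)}\right) \left(\left(-7371 - 12038\right) + F\right) - 43588 = \left(15005 + \left(2 - 45\right)\right) \left(\left(-7371 - 12038\right) + \frac{121475}{16031}\right) - 43588 = \left(15005 + \left(2 - 45\right)\right) \left(-19409 + \frac{121475}{16031}\right) - 43588 = \left(15005 - 43\right) \left(- \frac{311024204}{16031}\right) - 43588 = 14962 \left(- \frac{311024204}{16031}\right) - 43588 = - \frac{4653544140248}{16031} - 43588 = - \frac{4654242899476}{16031}$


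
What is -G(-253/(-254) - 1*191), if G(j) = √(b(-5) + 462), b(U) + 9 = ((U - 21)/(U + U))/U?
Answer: -4*√707/5 ≈ -21.272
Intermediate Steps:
b(U) = -9 + (-21 + U)/(2*U²) (b(U) = -9 + ((U - 21)/(U + U))/U = -9 + ((-21 + U)/((2*U)))/U = -9 + ((-21 + U)*(1/(2*U)))/U = -9 + ((-21 + U)/(2*U))/U = -9 + (-21 + U)/(2*U²))
G(j) = 4*√707/5 (G(j) = √((½)*(-21 - 5 - 18*(-5)²)/(-5)² + 462) = √((½)*(1/25)*(-21 - 5 - 18*25) + 462) = √((½)*(1/25)*(-21 - 5 - 450) + 462) = √((½)*(1/25)*(-476) + 462) = √(-238/25 + 462) = √(11312/25) = 4*√707/5)
-G(-253/(-254) - 1*191) = -4*√707/5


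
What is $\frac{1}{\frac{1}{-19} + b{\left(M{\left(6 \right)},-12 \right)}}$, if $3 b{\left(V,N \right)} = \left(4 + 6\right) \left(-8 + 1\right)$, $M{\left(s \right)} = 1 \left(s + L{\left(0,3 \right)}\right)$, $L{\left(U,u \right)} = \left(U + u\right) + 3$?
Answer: $- \frac{57}{1333} \approx -0.042761$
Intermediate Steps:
$L{\left(U,u \right)} = 3 + U + u$
$M{\left(s \right)} = 6 + s$ ($M{\left(s \right)} = 1 \left(s + \left(3 + 0 + 3\right)\right) = 1 \left(s + 6\right) = 1 \left(6 + s\right) = 6 + s$)
$b{\left(V,N \right)} = - \frac{70}{3}$ ($b{\left(V,N \right)} = \frac{\left(4 + 6\right) \left(-8 + 1\right)}{3} = \frac{10 \left(-7\right)}{3} = \frac{1}{3} \left(-70\right) = - \frac{70}{3}$)
$\frac{1}{\frac{1}{-19} + b{\left(M{\left(6 \right)},-12 \right)}} = \frac{1}{\frac{1}{-19} - \frac{70}{3}} = \frac{1}{- \frac{1}{19} - \frac{70}{3}} = \frac{1}{- \frac{1333}{57}} = - \frac{57}{1333}$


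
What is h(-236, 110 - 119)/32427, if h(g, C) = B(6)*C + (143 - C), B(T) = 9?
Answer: 71/32427 ≈ 0.0021895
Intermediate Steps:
h(g, C) = 143 + 8*C (h(g, C) = 9*C + (143 - C) = 143 + 8*C)
h(-236, 110 - 119)/32427 = (143 + 8*(110 - 119))/32427 = (143 + 8*(-9))*(1/32427) = (143 - 72)*(1/32427) = 71*(1/32427) = 71/32427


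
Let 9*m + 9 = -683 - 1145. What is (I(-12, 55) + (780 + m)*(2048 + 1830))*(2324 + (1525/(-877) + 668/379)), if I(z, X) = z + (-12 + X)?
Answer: 5175509783133403/997149 ≈ 5.1903e+9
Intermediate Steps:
I(z, X) = -12 + X + z
m = -1837/9 (m = -1 + (-683 - 1145)/9 = -1 + (⅑)*(-1828) = -1 - 1828/9 = -1837/9 ≈ -204.11)
(I(-12, 55) + (780 + m)*(2048 + 1830))*(2324 + (1525/(-877) + 668/379)) = ((-12 + 55 - 12) + (780 - 1837/9)*(2048 + 1830))*(2324 + (1525/(-877) + 668/379)) = (31 + (5183/9)*3878)*(2324 + (1525*(-1/877) + 668*(1/379))) = (31 + 20099674/9)*(2324 + (-1525/877 + 668/379)) = 20099953*(2324 + 7861/332383)/9 = (20099953/9)*(772465953/332383) = 5175509783133403/997149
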